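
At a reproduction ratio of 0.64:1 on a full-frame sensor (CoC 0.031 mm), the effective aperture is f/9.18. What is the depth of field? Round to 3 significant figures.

At magnification m, DoF ≈ 2·N_eff·c/m² = 2 × 9.18 × 0.031 / 0.64² = 0.5692 / 0.4096 ≈ 1.39 mm.

1.39 mm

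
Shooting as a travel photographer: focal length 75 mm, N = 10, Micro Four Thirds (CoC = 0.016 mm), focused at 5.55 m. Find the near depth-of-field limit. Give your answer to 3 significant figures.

Hyperfocal distance H = f²/(N·c) + f = 75²/(10 × 0.016) + 75 = 5625/0.16 + 75 ≈ 35231.2 mm ≈ 35.23 m.
Near limit Dn = s·(H − f)/(H + s − 2f) = 5550 × (35231.2 − 75) / (35231.2 + 5550 − 2 × 75) = 5550 × 35156.2 / 40631.2 ≈ 4802.1 mm ≈ 4.80 m.

4.80 m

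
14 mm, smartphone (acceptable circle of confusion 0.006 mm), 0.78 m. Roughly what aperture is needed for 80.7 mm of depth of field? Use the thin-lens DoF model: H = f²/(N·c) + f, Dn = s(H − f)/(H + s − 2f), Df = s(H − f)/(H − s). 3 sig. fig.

Write h = H − f = f²/(N·c). The thin-lens limits are Dn = s·h/(h + (s−f)) and Df = s·h/(h − (s−f)), so DoF = Df − Dn = 2·s·(s−f)·h / (h² − (s−f)²).
That is a quadratic in h: DoF·h² − 2·s·(s−f)·h − DoF·(s−f)² = 0 ⇒ h = (s−f)·(s + √(s² + DoF²)) / DoF = 766 × (780 + √(780² + 80.7²)) / 80.7 = 766 × (780 + 784.164) / 80.7 ≈ 14847 mm.
Then N = f²/(c·h) = 14² / (0.006 × 14847) = 196 / 89.082 ≈ 2.20.

f/2.20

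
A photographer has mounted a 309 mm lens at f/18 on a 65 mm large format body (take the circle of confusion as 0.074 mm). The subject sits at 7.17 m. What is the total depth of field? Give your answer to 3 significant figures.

1.39 m

Hyperfocal distance H = f²/(N·c) + f = 309²/(18 × 0.074) + 309 = 95481/1.332 + 309 ≈ 71991.4 mm ≈ 71.99 m.
Near limit Dn = s·(H − f)/(H + s − 2f) = 7170 × (71991.4 − 309) / (71991.4 + 7170 − 2 × 309) = 7170 × 71682.4 / 78543.4 ≈ 6543.7 mm.
Far limit Df = s·(H − f)/(H − s) = 7170 × (71991.4 − 309) / (71991.4 − 7170) = 7170 × 71682.4 / 64821.4 ≈ 7928.9 mm.
Depth of field = Df − Dn = 7928.9 − 6543.7 ≈ 1385.2 mm ≈ 1.39 m.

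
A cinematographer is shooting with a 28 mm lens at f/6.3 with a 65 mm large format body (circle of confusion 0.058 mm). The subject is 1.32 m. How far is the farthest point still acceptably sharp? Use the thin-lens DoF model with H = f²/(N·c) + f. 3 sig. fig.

3.32 m

Hyperfocal distance H = f²/(N·c) + f = 28²/(6.3 × 0.058) + 28 = 784/0.3654 + 28 ≈ 2173.6 mm ≈ 2.174 m.
Far limit Df = s·(H − f)/(H − s) = 1320 × (2173.6 − 28) / (2173.6 − 1320) = 1320 × 2145.6 / 853.6 ≈ 3318.0 mm ≈ 3.32 m.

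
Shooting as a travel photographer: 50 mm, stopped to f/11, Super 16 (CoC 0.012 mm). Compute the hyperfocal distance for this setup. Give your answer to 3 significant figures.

Hyperfocal distance H = f²/(N·c) + f = 50²/(11 × 0.012) + 50 = 2500/0.132 + 50 ≈ 18989.4 mm ≈ 19.0 m.

19.0 m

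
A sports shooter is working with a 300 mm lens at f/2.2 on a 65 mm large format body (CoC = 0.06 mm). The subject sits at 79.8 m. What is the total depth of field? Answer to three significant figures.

18.9 m

Hyperfocal distance H = f²/(N·c) + f = 300²/(2.2 × 0.06) + 300 = 90000/0.132 + 300 ≈ 682118.2 mm ≈ 682.1 m.
Near limit Dn = s·(H − f)/(H + s − 2f) = 79800 × (682118.2 − 300) / (682118.2 + 79800 − 2 × 300) = 79800 × 681818.2 / 761318.2 ≈ 71467 mm.
Far limit Df = s·(H − f)/(H − s) = 79800 × (682118.2 − 300) / (682118.2 − 79800) = 79800 × 681818.2 / 602318.2 ≈ 90333 mm.
Depth of field = Df − Dn = 90333 − 71467 ≈ 18866 mm ≈ 18.9 m.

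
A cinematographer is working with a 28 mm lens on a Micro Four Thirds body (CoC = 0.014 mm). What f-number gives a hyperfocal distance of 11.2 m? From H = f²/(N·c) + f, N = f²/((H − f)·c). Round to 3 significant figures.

Rearrange H = f²/(N·c) + f for N: N = f² / ((H − f)·c).
N = 28² / ((11200 − 28) × 0.014) = 784 / 156.4 ≈ 5.01.

f/5.01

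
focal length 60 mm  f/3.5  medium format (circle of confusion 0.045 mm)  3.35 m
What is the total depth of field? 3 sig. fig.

Hyperfocal distance H = f²/(N·c) + f = 60²/(3.5 × 0.045) + 60 = 3600/0.1575 + 60 ≈ 22917.1 mm ≈ 22.92 m.
Near limit Dn = s·(H − f)/(H + s − 2f) = 3350 × (22917.1 − 60) / (22917.1 + 3350 − 2 × 60) = 3350 × 22857.1 / 26147.1 ≈ 2928.48 mm.
Far limit Df = s·(H − f)/(H − s) = 3350 × (22917.1 − 60) / (22917.1 − 3350) = 3350 × 22857.1 / 19567.1 ≈ 3913.27 mm.
Depth of field = Df − Dn = 3913.27 − 2928.48 ≈ 984.79 mm ≈ 0.985 m.

0.985 m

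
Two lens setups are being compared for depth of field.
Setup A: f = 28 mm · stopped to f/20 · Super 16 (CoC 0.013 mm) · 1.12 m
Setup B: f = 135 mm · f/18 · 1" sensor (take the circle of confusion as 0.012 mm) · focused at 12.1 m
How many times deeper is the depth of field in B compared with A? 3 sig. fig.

3.75

Setup A: H = 28²/(20×0.013) + 28 ≈ 3043.4 mm; DoF = Df − Dn = 1755.88 − 822.23 ≈ 933.65 mm.
Setup B: H = 135²/(18×0.012) + 135 ≈ 84510.0 mm; DoF = Df − Dn = 14099.4 − 10597.2 ≈ 3502.2 mm.
Ratio = 3502.2 / 933.65 ≈ 3.75.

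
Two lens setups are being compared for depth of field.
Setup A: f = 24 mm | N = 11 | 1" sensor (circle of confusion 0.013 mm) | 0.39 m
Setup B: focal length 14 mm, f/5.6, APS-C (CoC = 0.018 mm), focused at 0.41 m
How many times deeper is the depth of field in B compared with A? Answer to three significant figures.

Setup A: H = 24²/(11×0.013) + 24 ≈ 4052.0 mm; DoF = Df − Dn = 428.979 − 357.515 ≈ 71.464 mm.
Setup B: H = 14²/(5.6×0.018) + 14 ≈ 1958.4 mm; DoF = Df − Dn = 514.85 − 340.63 ≈ 174.22 mm.
Ratio = 174.22 / 71.464 ≈ 2.44.

2.44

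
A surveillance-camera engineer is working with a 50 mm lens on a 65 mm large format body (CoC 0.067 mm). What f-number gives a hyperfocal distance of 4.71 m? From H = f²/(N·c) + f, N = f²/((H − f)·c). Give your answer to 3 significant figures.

Rearrange H = f²/(N·c) + f for N: N = f² / ((H − f)·c).
N = 50² / ((4710 − 50) × 0.067) = 2500 / 312.2 ≈ 8.01.

f/8.01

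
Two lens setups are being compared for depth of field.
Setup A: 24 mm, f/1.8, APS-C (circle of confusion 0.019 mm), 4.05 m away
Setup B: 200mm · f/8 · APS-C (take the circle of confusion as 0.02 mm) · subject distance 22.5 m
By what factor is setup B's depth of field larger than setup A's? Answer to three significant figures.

1.97

Setup A: H = 24²/(1.8×0.019) + 24 ≈ 16866.1 mm; DoF = Df − Dn = 5322.3 − 3268.6 ≈ 2053.7 mm.
Setup B: H = 200²/(8×0.02) + 200 ≈ 250200.0 mm; DoF = Df − Dn = 24703.6 − 20657.4 ≈ 4046.2 mm.
Ratio = 4046.2 / 2053.7 ≈ 1.97.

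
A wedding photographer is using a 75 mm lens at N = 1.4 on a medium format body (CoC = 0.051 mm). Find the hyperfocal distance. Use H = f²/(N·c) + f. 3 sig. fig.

Hyperfocal distance H = f²/(N·c) + f = 75²/(1.4 × 0.051) + 75 = 5625/0.0714 + 75 ≈ 78856.5 mm ≈ 78.9 m.

78.9 m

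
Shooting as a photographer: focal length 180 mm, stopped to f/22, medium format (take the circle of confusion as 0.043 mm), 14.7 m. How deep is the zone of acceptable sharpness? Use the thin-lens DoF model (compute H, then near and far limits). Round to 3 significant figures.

Hyperfocal distance H = f²/(N·c) + f = 180²/(22 × 0.043) + 180 = 32400/0.946 + 180 ≈ 34429.5 mm ≈ 34.43 m.
Near limit Dn = s·(H − f)/(H + s − 2f) = 14700 × (34429.5 − 180) / (34429.5 + 14700 − 2 × 180) = 14700 × 34249.5 / 48769.5 ≈ 10323 mm.
Far limit Df = s·(H − f)/(H − s) = 14700 × (34429.5 − 180) / (34429.5 − 14700) = 14700 × 34249.5 / 19729.5 ≈ 25519 mm.
Depth of field = Df − Dn = 25519 − 10323 ≈ 15196 mm ≈ 15.2 m.

15.2 m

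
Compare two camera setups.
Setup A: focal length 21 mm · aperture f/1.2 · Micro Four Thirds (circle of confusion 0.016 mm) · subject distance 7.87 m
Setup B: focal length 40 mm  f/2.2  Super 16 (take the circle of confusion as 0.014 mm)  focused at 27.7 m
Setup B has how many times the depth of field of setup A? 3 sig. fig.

Setup A: H = 21²/(1.2×0.016) + 21 ≈ 22989.8 mm; DoF = Df − Dn = 11955.5 − 5865.6 ≈ 6089.9 mm.
Setup B: H = 40²/(2.2×0.014) + 40 ≈ 51988.1 mm; DoF = Df − Dn = 59246 − 18076 ≈ 41170 mm.
Ratio = 41170 / 6089.9 ≈ 6.76.

6.76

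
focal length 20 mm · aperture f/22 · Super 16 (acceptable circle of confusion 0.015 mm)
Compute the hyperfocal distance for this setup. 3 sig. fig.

1.23 m

Hyperfocal distance H = f²/(N·c) + f = 20²/(22 × 0.015) + 20 = 400/0.33 + 20 ≈ 1232.1 mm ≈ 1.23 m.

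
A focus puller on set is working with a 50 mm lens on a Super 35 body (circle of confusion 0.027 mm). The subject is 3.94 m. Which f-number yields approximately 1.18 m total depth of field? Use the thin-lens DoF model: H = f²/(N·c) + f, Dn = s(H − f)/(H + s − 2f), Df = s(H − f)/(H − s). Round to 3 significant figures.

Write h = H − f = f²/(N·c). The thin-lens limits are Dn = s·h/(h + (s−f)) and Df = s·h/(h − (s−f)), so DoF = Df − Dn = 2·s·(s−f)·h / (h² − (s−f)²).
That is a quadratic in h: DoF·h² − 2·s·(s−f)·h − DoF·(s−f)² = 0 ⇒ h = (s−f)·(s + √(s² + DoF²)) / DoF = 3890 × (3940 + √(3940² + 1180²)) / 1180 = 3890 × (3940 + 4112.91) / 1180 ≈ 26547 mm.
Then N = f²/(c·h) = 50² / (0.027 × 26547) = 2500 / 716.78 ≈ 3.49.

f/3.49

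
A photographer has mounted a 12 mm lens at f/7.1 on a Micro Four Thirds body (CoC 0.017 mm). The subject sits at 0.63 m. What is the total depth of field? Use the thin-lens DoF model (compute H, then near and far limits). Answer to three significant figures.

0.892 m

Hyperfocal distance H = f²/(N·c) + f = 12²/(7.1 × 0.017) + 12 = 144/0.1207 + 12 ≈ 1205.0 mm ≈ 1.205 m.
Near limit Dn = s·(H − f)/(H + s − 2f) = 630 × (1205.0 − 12) / (1205.0 + 630 − 2 × 12) = 630 × 1193.0 / 1811.0 ≈ 415.02 mm.
Far limit Df = s·(H − f)/(H − s) = 630 × (1205.0 − 12) / (1205.0 − 630) = 630 × 1193.0 / 575.0 ≈ 1307.07 mm.
Depth of field = Df − Dn = 1307.07 − 415.02 ≈ 892.05 mm ≈ 0.892 m.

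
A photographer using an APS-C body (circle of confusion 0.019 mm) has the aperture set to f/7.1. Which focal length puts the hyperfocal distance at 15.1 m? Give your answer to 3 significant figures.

From H = f²/(N·c) + f, with f ≪ H: f ≈ √(H·N·c) = √(15100 × 7.1 × 0.019) = √2037.0 ≈ 45.13 mm.
The +f correction barely moves this — solving exactly, f² + N·c·f − N·c·H = 0 ⇒ f = (−N·c + √((N·c)² + 4·N·c·H))/2 = (−0.1349 + √8148.0)/2 ≈ 45.066 mm, so f ≈ 45.1 mm.

45.1 mm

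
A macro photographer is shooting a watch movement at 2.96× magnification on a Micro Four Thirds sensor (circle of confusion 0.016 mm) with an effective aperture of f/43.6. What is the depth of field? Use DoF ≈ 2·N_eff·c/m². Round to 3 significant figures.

At magnification m, DoF ≈ 2·N_eff·c/m² = 2 × 43.6 × 0.016 / 2.96² = 1.395 / 8.762 ≈ 0.159 mm.

0.159 mm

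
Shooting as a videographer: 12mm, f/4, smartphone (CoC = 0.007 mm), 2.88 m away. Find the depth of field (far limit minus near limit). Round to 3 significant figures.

Hyperfocal distance H = f²/(N·c) + f = 12²/(4 × 0.007) + 12 = 144/0.028 + 12 ≈ 5154.9 mm ≈ 5.155 m.
Near limit Dn = s·(H − f)/(H + s − 2f) = 2880 × (5154.9 − 12) / (5154.9 + 2880 − 2 × 12) = 2880 × 5142.9 / 8010.9 ≈ 1848.9 mm.
Far limit Df = s·(H − f)/(H − s) = 2880 × (5154.9 − 12) / (5154.9 − 2880) = 2880 × 5142.9 / 2274.9 ≈ 6510.9 mm.
Depth of field = Df − Dn = 6510.9 − 1848.9 ≈ 4662.0 mm ≈ 4.66 m.

4.66 m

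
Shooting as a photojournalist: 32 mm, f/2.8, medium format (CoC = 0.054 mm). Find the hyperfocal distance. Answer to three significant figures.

Hyperfocal distance H = f²/(N·c) + f = 32²/(2.8 × 0.054) + 32 = 1024/0.1512 + 32 ≈ 6804.5 mm ≈ 6.80 m.

6.80 m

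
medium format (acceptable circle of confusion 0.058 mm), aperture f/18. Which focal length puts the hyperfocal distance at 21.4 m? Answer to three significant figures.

149 mm

From H = f²/(N·c) + f, with f ≪ H: f ≈ √(H·N·c) = √(21400 × 18 × 0.058) = √22342 ≈ 149.5 mm.
Exact: f² + N·c·f − N·c·H = 0 ⇒ f = (−N·c + √((N·c)² + 4·N·c·H))/2 = (−1.044 + √89367)/2 ≈ 148.95 mm ≈ 149 mm.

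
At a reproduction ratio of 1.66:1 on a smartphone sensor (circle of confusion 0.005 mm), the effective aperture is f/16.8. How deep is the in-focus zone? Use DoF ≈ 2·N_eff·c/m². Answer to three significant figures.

0.0610 mm

At magnification m, DoF ≈ 2·N_eff·c/m² = 2 × 16.8 × 0.005 / 1.66² = 0.168 / 2.756 ≈ 0.061 mm.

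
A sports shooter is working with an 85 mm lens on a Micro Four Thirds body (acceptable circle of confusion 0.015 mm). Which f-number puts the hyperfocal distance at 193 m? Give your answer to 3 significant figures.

f/2.50

Rearrange H = f²/(N·c) + f for N: N = f² / ((H − f)·c).
N = 85² / ((193000 − 85) × 0.015) = 7225 / 2894 ≈ 2.50.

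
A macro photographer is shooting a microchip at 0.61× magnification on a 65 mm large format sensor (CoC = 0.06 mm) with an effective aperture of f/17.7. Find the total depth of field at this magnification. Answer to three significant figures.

At magnification m, DoF ≈ 2·N_eff·c/m² = 2 × 17.7 × 0.06 / 0.61² = 2.124 / 0.3721 ≈ 5.71 mm.

5.71 mm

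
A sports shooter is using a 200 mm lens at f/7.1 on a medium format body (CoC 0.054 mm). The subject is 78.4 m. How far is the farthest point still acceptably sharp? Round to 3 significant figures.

313 m

Hyperfocal distance H = f²/(N·c) + f = 200²/(7.1 × 0.054) + 200 = 40000/0.3834 + 200 ≈ 104529.7 mm ≈ 104.5 m.
Far limit Df = s·(H − f)/(H − s) = 78400 × (104529.7 − 200) / (104529.7 − 78400) = 78400 × 104329.7 / 26129.7 ≈ 313033 mm ≈ 313 m.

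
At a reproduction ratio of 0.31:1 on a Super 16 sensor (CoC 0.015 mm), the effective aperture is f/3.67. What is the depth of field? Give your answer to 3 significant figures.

At magnification m, DoF ≈ 2·N_eff·c/m² = 2 × 3.67 × 0.015 / 0.31² = 0.1101 / 0.0961 ≈ 1.15 mm.

1.15 mm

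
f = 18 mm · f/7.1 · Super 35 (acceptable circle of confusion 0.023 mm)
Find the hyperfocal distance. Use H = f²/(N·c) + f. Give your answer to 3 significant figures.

2.00 m

Hyperfocal distance H = f²/(N·c) + f = 18²/(7.1 × 0.023) + 18 = 324/0.1633 + 18 ≈ 2002.1 mm ≈ 2.00 m.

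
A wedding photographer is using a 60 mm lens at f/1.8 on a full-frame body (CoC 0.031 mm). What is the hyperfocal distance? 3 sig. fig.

Hyperfocal distance H = f²/(N·c) + f = 60²/(1.8 × 0.031) + 60 = 3600/0.0558 + 60 ≈ 64576.1 mm ≈ 64.6 m.

64.6 m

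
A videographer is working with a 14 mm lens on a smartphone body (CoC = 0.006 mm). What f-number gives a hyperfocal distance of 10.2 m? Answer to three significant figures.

f/3.21

Rearrange H = f²/(N·c) + f for N: N = f² / ((H − f)·c).
N = 14² / ((10200 − 14) × 0.006) = 196 / 61.12 ≈ 3.21.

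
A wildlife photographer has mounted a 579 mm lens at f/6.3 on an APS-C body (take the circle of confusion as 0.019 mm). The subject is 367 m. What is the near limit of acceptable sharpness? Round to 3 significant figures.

Hyperfocal distance H = f²/(N·c) + f = 579²/(6.3 × 0.019) + 579 = 335241/0.1197 + 579 ≈ 2801255.7 mm ≈ 2801 m.
Near limit Dn = s·(H − f)/(H + s − 2f) = 367000 × (2801255.7 − 579) / (2801255.7 + 367000 − 2 × 579) = 367000 × 2800676.7 / 3167097.7 ≈ 324540 mm ≈ 325 m.

325 m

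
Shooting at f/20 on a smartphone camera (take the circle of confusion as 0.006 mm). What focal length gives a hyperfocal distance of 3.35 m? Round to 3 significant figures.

From H = f²/(N·c) + f, with f ≪ H: f ≈ √(H·N·c) = √(3350 × 20 × 0.006) = √402.00 ≈ 20.05 mm.
Exact: f² + N·c·f − N·c·H = 0 ⇒ f = (−N·c + √((N·c)² + 4·N·c·H))/2 = (−0.12 + √1608.0)/2 ≈ 19.990 mm ≈ 20.0 mm.

20.0 mm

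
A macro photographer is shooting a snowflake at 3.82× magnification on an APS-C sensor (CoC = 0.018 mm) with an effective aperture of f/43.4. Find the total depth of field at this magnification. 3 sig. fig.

0.107 mm

At magnification m, DoF ≈ 2·N_eff·c/m² = 2 × 43.4 × 0.018 / 3.82² = 1.562 / 14.59 ≈ 0.107 mm.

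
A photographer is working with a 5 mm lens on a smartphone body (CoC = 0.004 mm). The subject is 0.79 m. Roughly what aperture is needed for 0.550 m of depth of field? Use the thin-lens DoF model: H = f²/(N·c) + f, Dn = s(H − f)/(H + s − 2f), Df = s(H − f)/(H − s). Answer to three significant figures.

f/2.50

Write h = H − f = f²/(N·c). The thin-lens limits are Dn = s·h/(h + (s−f)) and Df = s·h/(h − (s−f)), so DoF = Df − Dn = 2·s·(s−f)·h / (h² − (s−f)²).
That is a quadratic in h: DoF·h² − 2·s·(s−f)·h − DoF·(s−f)² = 0 ⇒ h = (s−f)·(s + √(s² + DoF²)) / DoF = 785 × (790 + √(790² + 550²)) / 550 = 785 × (790 + 962.601) / 550 ≈ 2501.4 mm.
Then N = f²/(c·h) = 5² / (0.004 × 2501.4) = 25 / 10.006 ≈ 2.50.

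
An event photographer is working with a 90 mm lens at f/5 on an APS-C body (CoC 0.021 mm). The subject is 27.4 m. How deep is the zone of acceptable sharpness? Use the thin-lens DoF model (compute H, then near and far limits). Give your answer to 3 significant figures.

22.2 m

Hyperfocal distance H = f²/(N·c) + f = 90²/(5 × 0.021) + 90 = 8100/0.105 + 90 ≈ 77232.9 mm ≈ 77.23 m.
Near limit Dn = s·(H − f)/(H + s − 2f) = 27400 × (77232.9 − 90) / (77232.9 + 27400 − 2 × 90) = 27400 × 77142.9 / 104452.9 ≈ 20236 mm.
Far limit Df = s·(H − f)/(H − s) = 27400 × (77232.9 − 90) / (77232.9 − 27400) = 27400 × 77142.9 / 49832.9 ≈ 42416 mm.
Depth of field = Df − Dn = 42416 − 20236 ≈ 22180 mm ≈ 22.2 m.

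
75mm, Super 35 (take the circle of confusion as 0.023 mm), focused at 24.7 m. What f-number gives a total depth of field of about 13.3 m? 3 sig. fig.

f/2.50

Write h = H − f = f²/(N·c). The thin-lens limits are Dn = s·h/(h + (s−f)) and Df = s·h/(h − (s−f)), so DoF = Df − Dn = 2·s·(s−f)·h / (h² − (s−f)²).
That is a quadratic in h: DoF·h² − 2·s·(s−f)·h − DoF·(s−f)² = 0 ⇒ h = (s−f)·(s + √(s² + DoF²)) / DoF = 24625 × (24700 + √(24700² + 13300²)) / 13300 = 24625 × (24700 + 28053.2) / 13300 ≈ 97673 mm.
Then N = f²/(c·h) = 75² / (0.023 × 97673) = 5625 / 2246.5 ≈ 2.50.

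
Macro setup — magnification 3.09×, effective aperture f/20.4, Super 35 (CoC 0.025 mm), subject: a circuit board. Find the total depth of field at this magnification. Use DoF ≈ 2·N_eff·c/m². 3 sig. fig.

At magnification m, DoF ≈ 2·N_eff·c/m² = 2 × 20.4 × 0.025 / 3.09² = 1.02 / 9.548 ≈ 0.107 mm.

0.107 mm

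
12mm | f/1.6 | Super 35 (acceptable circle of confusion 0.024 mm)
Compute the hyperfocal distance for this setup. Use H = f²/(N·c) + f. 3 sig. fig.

3.76 m

Hyperfocal distance H = f²/(N·c) + f = 12²/(1.6 × 0.024) + 12 = 144/0.0384 + 12 ≈ 3762.0 mm ≈ 3.76 m.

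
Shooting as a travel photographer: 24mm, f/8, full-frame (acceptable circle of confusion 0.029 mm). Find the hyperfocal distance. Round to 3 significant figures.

Hyperfocal distance H = f²/(N·c) + f = 24²/(8 × 0.029) + 24 = 576/0.232 + 24 ≈ 2506.8 mm ≈ 2.51 m.

2.51 m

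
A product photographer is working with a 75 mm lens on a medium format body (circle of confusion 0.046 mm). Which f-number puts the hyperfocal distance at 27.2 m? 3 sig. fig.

f/4.51

Rearrange H = f²/(N·c) + f for N: N = f² / ((H − f)·c).
N = 75² / ((27200 − 75) × 0.046) = 5625 / 1248 ≈ 4.51.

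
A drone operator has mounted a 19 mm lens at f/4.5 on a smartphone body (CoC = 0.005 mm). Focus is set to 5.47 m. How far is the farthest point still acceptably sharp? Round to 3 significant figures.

Hyperfocal distance H = f²/(N·c) + f = 19²/(4.5 × 0.005) + 19 = 361/0.0225 + 19 ≈ 16063.4 mm ≈ 16.06 m.
Far limit Df = s·(H − f)/(H − s) = 5470 × (16063.4 − 19) / (16063.4 − 5470) = 5470 × 16044.4 / 10593.4 ≈ 8284.7 mm ≈ 8.28 m.

8.28 m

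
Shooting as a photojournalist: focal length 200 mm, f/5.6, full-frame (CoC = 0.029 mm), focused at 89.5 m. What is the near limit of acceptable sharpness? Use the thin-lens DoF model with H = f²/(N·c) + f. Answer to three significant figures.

65.7 m

Hyperfocal distance H = f²/(N·c) + f = 200²/(5.6 × 0.029) + 200 = 40000/0.1624 + 200 ≈ 246505.4 mm ≈ 246.5 m.
Near limit Dn = s·(H − f)/(H + s − 2f) = 89500 × (246505.4 − 200) / (246505.4 + 89500 − 2 × 200) = 89500 × 246305.4 / 335605.4 ≈ 65685 mm ≈ 65.7 m.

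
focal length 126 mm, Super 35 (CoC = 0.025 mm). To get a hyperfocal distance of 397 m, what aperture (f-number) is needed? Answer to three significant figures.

f/1.60

Rearrange H = f²/(N·c) + f for N: N = f² / ((H − f)·c).
N = 126² / ((397000 − 126) × 0.025) = 15876 / 9922 ≈ 1.60.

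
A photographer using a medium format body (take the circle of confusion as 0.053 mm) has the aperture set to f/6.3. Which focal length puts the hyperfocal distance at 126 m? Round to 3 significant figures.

205 mm

From H = f²/(N·c) + f, with f ≪ H: f ≈ √(H·N·c) = √(126000 × 6.3 × 0.053) = √42071 ≈ 205.1 mm.
The +f correction barely moves this — solving exactly, f² + N·c·f − N·c·H = 0 ⇒ f = (−N·c + √((N·c)² + 4·N·c·H))/2 = (−0.3339 + √168286)/2 ≈ 204.95 mm, so f ≈ 205 mm.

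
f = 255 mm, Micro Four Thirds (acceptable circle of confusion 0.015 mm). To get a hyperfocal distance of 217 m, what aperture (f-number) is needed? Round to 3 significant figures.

f/20

Rearrange H = f²/(N·c) + f for N: N = f² / ((H − f)·c).
N = 255² / ((217000 − 255) × 0.015) = 65025 / 3251 ≈ 20.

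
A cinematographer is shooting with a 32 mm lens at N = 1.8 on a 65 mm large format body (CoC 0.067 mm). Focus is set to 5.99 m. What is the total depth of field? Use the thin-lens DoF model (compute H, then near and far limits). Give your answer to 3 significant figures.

16.6 m

Hyperfocal distance H = f²/(N·c) + f = 32²/(1.8 × 0.067) + 32 = 1024/0.1206 + 32 ≈ 8522.9 mm ≈ 8.523 m.
Near limit Dn = s·(H − f)/(H + s − 2f) = 5990 × (8522.9 − 32) / (8522.9 + 5990 − 2 × 32) = 5990 × 8490.9 / 14448.9 ≈ 3520 mm.
Far limit Df = s·(H − f)/(H − s) = 5990 × (8522.9 − 32) / (8522.9 − 5990) = 5990 × 8490.9 / 2532.9 ≈ 20080 mm.
Depth of field = Df − Dn = 20080 − 3520 ≈ 16560 mm ≈ 16.6 m.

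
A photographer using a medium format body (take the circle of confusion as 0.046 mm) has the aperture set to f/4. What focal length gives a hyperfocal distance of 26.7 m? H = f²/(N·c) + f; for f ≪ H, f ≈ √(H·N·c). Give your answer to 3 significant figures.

70.0 mm

From H = f²/(N·c) + f, with f ≪ H: f ≈ √(H·N·c) = √(26700 × 4 × 0.046) = √4912.8 ≈ 70.09 mm.
Exact: f² + N·c·f − N·c·H = 0 ⇒ f = (−N·c + √((N·c)² + 4·N·c·H))/2 = (−0.184 + √19651)/2 ≈ 69.999 mm ≈ 70.0 mm.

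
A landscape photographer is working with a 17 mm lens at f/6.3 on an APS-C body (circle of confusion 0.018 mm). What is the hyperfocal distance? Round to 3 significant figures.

2.57 m

Hyperfocal distance H = f²/(N·c) + f = 17²/(6.3 × 0.018) + 17 = 289/0.1134 + 17 ≈ 2565.5 mm ≈ 2.57 m.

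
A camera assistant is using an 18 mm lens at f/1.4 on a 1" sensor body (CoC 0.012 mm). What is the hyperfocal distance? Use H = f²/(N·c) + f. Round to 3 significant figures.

Hyperfocal distance H = f²/(N·c) + f = 18²/(1.4 × 0.012) + 18 = 324/0.0168 + 18 ≈ 19303.7 mm ≈ 19.3 m.

19.3 m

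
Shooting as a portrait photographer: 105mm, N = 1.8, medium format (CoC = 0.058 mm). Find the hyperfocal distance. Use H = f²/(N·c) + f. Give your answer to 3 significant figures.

106 m

Hyperfocal distance H = f²/(N·c) + f = 105²/(1.8 × 0.058) + 105 = 11025/0.1044 + 105 ≈ 105708.4 mm ≈ 106 m.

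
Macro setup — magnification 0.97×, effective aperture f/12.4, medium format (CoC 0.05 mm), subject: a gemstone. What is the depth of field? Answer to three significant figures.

At magnification m, DoF ≈ 2·N_eff·c/m² = 2 × 12.4 × 0.05 / 0.97² = 1.24 / 0.9409 ≈ 1.32 mm.

1.32 mm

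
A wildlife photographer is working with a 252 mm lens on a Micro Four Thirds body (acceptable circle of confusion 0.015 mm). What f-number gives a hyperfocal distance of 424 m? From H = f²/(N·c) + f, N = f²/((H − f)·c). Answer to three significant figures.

Rearrange H = f²/(N·c) + f for N: N = f² / ((H − f)·c).
N = 252² / ((424000 − 252) × 0.015) = 63504 / 6356 ≈ 9.99.

f/9.99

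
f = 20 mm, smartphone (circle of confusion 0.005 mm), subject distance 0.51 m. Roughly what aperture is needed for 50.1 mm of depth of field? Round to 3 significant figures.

f/8

Write h = H − f = f²/(N·c). The thin-lens limits are Dn = s·h/(h + (s−f)) and Df = s·h/(h − (s−f)), so DoF = Df − Dn = 2·s·(s−f)·h / (h² − (s−f)²).
That is a quadratic in h: DoF·h² − 2·s·(s−f)·h − DoF·(s−f)² = 0 ⇒ h = (s−f)·(s + √(s² + DoF²)) / DoF = 490 × (510 + √(510² + 50.1²)) / 50.1 = 490 × (510 + 512.455) / 50.1 ≈ 10000 mm.
Then N = f²/(c·h) = 20² / (0.005 × 10000) = 400 / 50.000 ≈ 8.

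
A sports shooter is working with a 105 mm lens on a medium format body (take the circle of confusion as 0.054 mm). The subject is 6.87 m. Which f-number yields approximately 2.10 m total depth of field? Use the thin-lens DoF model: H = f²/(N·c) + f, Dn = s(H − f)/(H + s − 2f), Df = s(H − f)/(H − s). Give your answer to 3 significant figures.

f/4.51

Write h = H − f = f²/(N·c). The thin-lens limits are Dn = s·h/(h + (s−f)) and Df = s·h/(h − (s−f)), so DoF = Df − Dn = 2·s·(s−f)·h / (h² − (s−f)²).
That is a quadratic in h: DoF·h² − 2·s·(s−f)·h − DoF·(s−f)² = 0 ⇒ h = (s−f)·(s + √(s² + DoF²)) / DoF = 6765 × (6870 + √(6870² + 2100²)) / 2100 = 6765 × (6870 + 7183.79) / 2100 ≈ 45273 mm.
Then N = f²/(c·h) = 105² / (0.054 × 45273) = 11025 / 2444.8 ≈ 4.51.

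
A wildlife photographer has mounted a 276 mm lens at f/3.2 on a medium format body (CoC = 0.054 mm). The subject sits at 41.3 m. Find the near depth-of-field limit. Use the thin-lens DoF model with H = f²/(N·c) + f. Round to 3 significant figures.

Hyperfocal distance H = f²/(N·c) + f = 276²/(3.2 × 0.054) + 276 = 76176/0.1728 + 276 ≈ 441109.3 mm ≈ 441.1 m.
Near limit Dn = s·(H − f)/(H + s − 2f) = 41300 × (441109.3 − 276) / (441109.3 + 41300 − 2 × 276) = 41300 × 440833.3 / 481857.3 ≈ 37784 mm ≈ 37.8 m.

37.8 m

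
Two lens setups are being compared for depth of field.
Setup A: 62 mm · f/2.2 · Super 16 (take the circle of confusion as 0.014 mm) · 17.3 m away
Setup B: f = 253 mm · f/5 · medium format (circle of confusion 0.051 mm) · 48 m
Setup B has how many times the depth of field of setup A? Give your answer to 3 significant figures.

Setup A: H = 62²/(2.2×0.014) + 62 ≈ 124867.2 mm; DoF = Df − Dn = 20072.4 − 15200.5 ≈ 4871.9 mm.
Setup B: H = 253²/(5×0.051) + 253 ≈ 251268.7 mm; DoF = Df − Dn = 59275 − 40329 ≈ 18946 mm.
Ratio = 18946 / 4871.9 ≈ 3.89.

3.89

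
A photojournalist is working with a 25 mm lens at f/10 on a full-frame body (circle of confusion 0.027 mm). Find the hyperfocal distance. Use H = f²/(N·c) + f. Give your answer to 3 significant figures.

2.34 m

Hyperfocal distance H = f²/(N·c) + f = 25²/(10 × 0.027) + 25 = 625/0.27 + 25 ≈ 2339.8 mm ≈ 2.34 m.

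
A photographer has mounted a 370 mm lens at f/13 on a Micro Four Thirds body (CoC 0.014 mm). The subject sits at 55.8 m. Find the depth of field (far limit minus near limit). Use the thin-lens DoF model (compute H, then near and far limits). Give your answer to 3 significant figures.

8.27 m

Hyperfocal distance H = f²/(N·c) + f = 370²/(13 × 0.014) + 370 = 136900/0.182 + 370 ≈ 752567.8 mm ≈ 752.6 m.
Near limit Dn = s·(H − f)/(H + s − 2f) = 55800 × (752567.8 − 370) / (752567.8 + 55800 − 2 × 370) = 55800 × 752197.8 / 807627.8 ≈ 51970.3 mm.
Far limit Df = s·(H − f)/(H − s) = 55800 × (752567.8 − 370) / (752567.8 − 55800) = 55800 × 752197.8 / 696767.8 ≈ 60239.1 mm.
Depth of field = Df − Dn = 60239.1 − 51970.3 ≈ 8268.8 mm ≈ 8.27 m.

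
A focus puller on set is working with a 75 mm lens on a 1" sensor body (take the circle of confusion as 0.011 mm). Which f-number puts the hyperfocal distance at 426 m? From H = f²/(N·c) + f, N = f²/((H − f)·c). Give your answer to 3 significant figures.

f/1.20

Rearrange H = f²/(N·c) + f for N: N = f² / ((H − f)·c).
N = 75² / ((426000 − 75) × 0.011) = 5625 / 4685 ≈ 1.20.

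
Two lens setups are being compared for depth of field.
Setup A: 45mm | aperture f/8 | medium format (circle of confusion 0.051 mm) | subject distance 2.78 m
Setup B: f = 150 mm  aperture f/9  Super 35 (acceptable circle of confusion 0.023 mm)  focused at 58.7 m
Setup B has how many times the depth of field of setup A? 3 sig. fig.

20.2

Setup A: H = 45²/(8×0.051) + 45 ≈ 5008.2 mm; DoF = Df − Dn = 6192.3 − 1792.3 ≈ 4400.0 mm.
Setup B: H = 150²/(9×0.023) + 150 ≈ 108845.7 mm; DoF = Df − Dn = 127238 − 38150 ≈ 89088 mm.
Ratio = 89088 / 4400.0 ≈ 20.2.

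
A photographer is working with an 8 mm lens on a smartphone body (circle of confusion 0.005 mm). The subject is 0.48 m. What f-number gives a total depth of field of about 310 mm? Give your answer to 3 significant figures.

Write h = H − f = f²/(N·c). The thin-lens limits are Dn = s·h/(h + (s−f)) and Df = s·h/(h − (s−f)), so DoF = Df − Dn = 2·s·(s−f)·h / (h² − (s−f)²).
That is a quadratic in h: DoF·h² − 2·s·(s−f)·h − DoF·(s−f)² = 0 ⇒ h = (s−f)·(s + √(s² + DoF²)) / DoF = 472 × (480 + √(480² + 310²)) / 310 = 472 × (480 + 571.402) / 310 ≈ 1600.8 mm.
Then N = f²/(c·h) = 8² / (0.005 × 1600.8) = 64 / 8.0042 ≈ 8.

f/8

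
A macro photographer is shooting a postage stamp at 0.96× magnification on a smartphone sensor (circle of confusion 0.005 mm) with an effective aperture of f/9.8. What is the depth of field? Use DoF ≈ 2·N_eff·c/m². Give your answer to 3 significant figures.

0.106 mm

At magnification m, DoF ≈ 2·N_eff·c/m² = 2 × 9.8 × 0.005 / 0.96² = 0.098 / 0.9216 ≈ 0.106 mm.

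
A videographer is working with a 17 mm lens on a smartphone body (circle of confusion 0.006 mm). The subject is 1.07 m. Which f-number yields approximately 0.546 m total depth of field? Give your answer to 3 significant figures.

Write h = H − f = f²/(N·c). The thin-lens limits are Dn = s·h/(h + (s−f)) and Df = s·h/(h − (s−f)), so DoF = Df − Dn = 2·s·(s−f)·h / (h² − (s−f)²).
That is a quadratic in h: DoF·h² − 2·s·(s−f)·h − DoF·(s−f)² = 0 ⇒ h = (s−f)·(s + √(s² + DoF²)) / DoF = 1053 × (1070 + √(1070² + 546²)) / 546 = 1053 × (1070 + 1201.26) / 546 ≈ 4380.3 mm.
Then N = f²/(c·h) = 17² / (0.006 × 4380.3) = 289 / 26.282 ≈ 11.

f/11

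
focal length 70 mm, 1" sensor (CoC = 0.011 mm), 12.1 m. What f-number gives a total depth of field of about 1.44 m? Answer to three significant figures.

Write h = H − f = f²/(N·c). The thin-lens limits are Dn = s·h/(h + (s−f)) and Df = s·h/(h − (s−f)), so DoF = Df − Dn = 2·s·(s−f)·h / (h² − (s−f)²).
That is a quadratic in h: DoF·h² − 2·s·(s−f)·h − DoF·(s−f)² = 0 ⇒ h = (s−f)·(s + √(s² + DoF²)) / DoF = 12030 × (12100 + √(12100² + 1440²)) / 1440 = 12030 × (12100 + 12185.4) / 1440 ≈ 202884 mm.
Then N = f²/(c·h) = 70² / (0.011 × 202884) = 4900 / 2231.7 ≈ 2.20.

f/2.20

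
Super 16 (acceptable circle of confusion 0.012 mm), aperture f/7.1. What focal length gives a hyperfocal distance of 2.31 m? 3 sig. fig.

From H = f²/(N·c) + f, with f ≪ H: f ≈ √(H·N·c) = √(2310 × 7.1 × 0.012) = √196.81 ≈ 14.03 mm.
The +f correction barely moves this — solving exactly, f² + N·c·f − N·c·H = 0 ⇒ f = (−N·c + √((N·c)² + 4·N·c·H))/2 = (−0.0852 + √787.26)/2 ≈ 13.986 mm, so f ≈ 14.0 mm.

14.0 mm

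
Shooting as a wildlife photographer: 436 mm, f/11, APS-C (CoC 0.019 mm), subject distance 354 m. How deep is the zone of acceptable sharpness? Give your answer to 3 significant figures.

324 m

Hyperfocal distance H = f²/(N·c) + f = 436²/(11 × 0.019) + 436 = 190096/0.209 + 436 ≈ 909986.2 mm ≈ 910.0 m.
Near limit Dn = s·(H − f)/(H + s − 2f) = 354000 × (909986.2 − 436) / (909986.2 + 354000 − 2 × 436) = 354000 × 909550.2 / 1263114.2 ≈ 254910 mm.
Far limit Df = s·(H − f)/(H − s) = 354000 × (909986.2 − 436) / (909986.2 − 354000) = 354000 × 909550.2 / 555986.2 ≈ 579116 mm.
Depth of field = Df − Dn = 579116 − 254910 ≈ 324206 mm ≈ 324 m.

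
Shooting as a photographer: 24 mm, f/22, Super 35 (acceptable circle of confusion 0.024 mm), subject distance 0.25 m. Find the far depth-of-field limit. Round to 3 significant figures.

Hyperfocal distance H = f²/(N·c) + f = 24²/(22 × 0.024) + 24 = 576/0.528 + 24 ≈ 1114.9 mm ≈ 1.115 m.
Far limit Df = s·(H − f)/(H − s) = 250 × (1114.9 − 24) / (1114.9 − 250) = 250 × 1090.9 / 864.9 ≈ 315.32 mm.

315 mm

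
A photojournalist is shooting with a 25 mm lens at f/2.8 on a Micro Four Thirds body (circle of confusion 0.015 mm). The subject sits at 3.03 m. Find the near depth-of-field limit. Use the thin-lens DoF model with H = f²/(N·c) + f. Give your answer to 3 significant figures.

Hyperfocal distance H = f²/(N·c) + f = 25²/(2.8 × 0.015) + 25 = 625/0.042 + 25 ≈ 14906.0 mm ≈ 14.91 m.
Near limit Dn = s·(H − f)/(H + s − 2f) = 3030 × (14906.0 − 25) / (14906.0 + 3030 − 2 × 25) = 3030 × 14881.0 / 17886.0 ≈ 2520.9 mm ≈ 2.52 m.

2.52 m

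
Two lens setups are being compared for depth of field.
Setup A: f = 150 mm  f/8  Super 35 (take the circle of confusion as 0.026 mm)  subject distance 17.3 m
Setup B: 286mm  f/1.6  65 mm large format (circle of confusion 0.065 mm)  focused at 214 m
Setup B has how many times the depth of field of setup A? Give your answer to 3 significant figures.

22.3

Setup A: H = 150²/(8×0.026) + 150 ≈ 108323.1 mm; DoF = Df − Dn = 20559.6 − 14932.6 ≈ 5627.0 mm.
Setup B: H = 286²/(1.6×0.065) + 286 ≈ 786786.0 mm; DoF = Df − Dn = 293846 − 168275 ≈ 125571 mm.
Ratio = 125571 / 5627.0 ≈ 22.3.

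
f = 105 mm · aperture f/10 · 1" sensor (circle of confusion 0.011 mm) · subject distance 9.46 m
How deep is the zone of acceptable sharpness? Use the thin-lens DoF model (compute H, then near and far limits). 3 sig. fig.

Hyperfocal distance H = f²/(N·c) + f = 105²/(10 × 0.011) + 105 = 11025/0.11 + 105 ≈ 100332.3 mm ≈ 100.3 m.
Near limit Dn = s·(H − f)/(H + s − 2f) = 9460 × (100332.3 − 105) / (100332.3 + 9460 − 2 × 105) = 9460 × 100227.3 / 109582.3 ≈ 8652.4 mm.
Far limit Df = s·(H − f)/(H − s) = 9460 × (100332.3 − 105) / (100332.3 − 9460) = 9460 × 100227.3 / 90872.3 ≈ 10433.9 mm.
Depth of field = Df − Dn = 10433.9 − 8652.4 ≈ 1781.5 mm ≈ 1.78 m.

1.78 m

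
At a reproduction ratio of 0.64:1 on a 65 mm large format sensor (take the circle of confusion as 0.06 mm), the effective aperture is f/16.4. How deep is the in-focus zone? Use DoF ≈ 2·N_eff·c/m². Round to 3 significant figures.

4.80 mm

At magnification m, DoF ≈ 2·N_eff·c/m² = 2 × 16.4 × 0.06 / 0.64² = 1.968 / 0.4096 ≈ 4.8 mm.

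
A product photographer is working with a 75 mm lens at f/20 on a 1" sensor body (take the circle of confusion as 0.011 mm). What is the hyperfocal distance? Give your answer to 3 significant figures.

25.6 m

Hyperfocal distance H = f²/(N·c) + f = 75²/(20 × 0.011) + 75 = 5625/0.22 + 75 ≈ 25643.2 mm ≈ 25.6 m.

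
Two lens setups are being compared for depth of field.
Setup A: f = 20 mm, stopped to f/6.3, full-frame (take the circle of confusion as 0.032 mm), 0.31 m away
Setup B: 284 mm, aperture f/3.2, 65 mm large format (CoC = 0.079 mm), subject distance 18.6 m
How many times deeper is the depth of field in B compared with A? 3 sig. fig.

23.1

Setup A: H = 20²/(6.3×0.032) + 20 ≈ 2004.1 mm; DoF = Df − Dn = 363.066 − 270.468 ≈ 92.598 mm.
Setup B: H = 284²/(3.2×0.079) + 284 ≈ 319334.6 mm; DoF = Df − Dn = 19732.8 − 17590.2 ≈ 2142.6 mm.
Ratio = 2142.6 / 92.598 ≈ 23.1.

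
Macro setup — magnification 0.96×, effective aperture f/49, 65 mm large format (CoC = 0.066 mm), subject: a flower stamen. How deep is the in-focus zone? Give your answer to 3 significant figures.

7.02 mm

At magnification m, DoF ≈ 2·N_eff·c/m² = 2 × 49 × 0.066 / 0.96² = 6.468 / 0.9216 ≈ 7.02 mm.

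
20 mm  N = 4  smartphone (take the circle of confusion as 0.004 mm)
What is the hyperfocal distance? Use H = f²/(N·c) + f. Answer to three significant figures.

Hyperfocal distance H = f²/(N·c) + f = 20²/(4 × 0.004) + 20 = 400/0.016 + 20 ≈ 25020.0 mm ≈ 25.0 m.

25.0 m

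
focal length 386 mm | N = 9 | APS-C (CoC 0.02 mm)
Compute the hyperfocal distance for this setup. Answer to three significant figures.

Hyperfocal distance H = f²/(N·c) + f = 386²/(9 × 0.02) + 386 = 148996/0.18 + 386 ≈ 828141.6 mm ≈ 828 m.

828 m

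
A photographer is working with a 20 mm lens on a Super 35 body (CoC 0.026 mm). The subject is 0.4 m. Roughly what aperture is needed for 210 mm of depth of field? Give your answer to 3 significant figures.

Write h = H − f = f²/(N·c). The thin-lens limits are Dn = s·h/(h + (s−f)) and Df = s·h/(h − (s−f)), so DoF = Df − Dn = 2·s·(s−f)·h / (h² − (s−f)²).
That is a quadratic in h: DoF·h² − 2·s·(s−f)·h − DoF·(s−f)² = 0 ⇒ h = (s−f)·(s + √(s² + DoF²)) / DoF = 380 × (400 + √(400² + 210²)) / 210 = 380 × (400 + 451.774) / 210 ≈ 1541.3 mm.
Then N = f²/(c·h) = 20² / (0.026 × 1541.3) = 400 / 40.074 ≈ 9.98.

f/9.98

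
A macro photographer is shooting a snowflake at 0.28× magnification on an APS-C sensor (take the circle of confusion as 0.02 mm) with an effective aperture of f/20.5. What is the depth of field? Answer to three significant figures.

At magnification m, DoF ≈ 2·N_eff·c/m² = 2 × 20.5 × 0.02 / 0.28² = 0.82 / 0.0784 ≈ 10.5 mm.

10.5 mm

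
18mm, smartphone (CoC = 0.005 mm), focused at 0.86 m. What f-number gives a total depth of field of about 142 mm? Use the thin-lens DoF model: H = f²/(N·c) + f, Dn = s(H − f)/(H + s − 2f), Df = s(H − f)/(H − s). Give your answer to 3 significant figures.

Write h = H − f = f²/(N·c). The thin-lens limits are Dn = s·h/(h + (s−f)) and Df = s·h/(h − (s−f)), so DoF = Df − Dn = 2·s·(s−f)·h / (h² − (s−f)²).
That is a quadratic in h: DoF·h² − 2·s·(s−f)·h − DoF·(s−f)² = 0 ⇒ h = (s−f)·(s + √(s² + DoF²)) / DoF = 842 × (860 + √(860² + 142²)) / 142 = 842 × (860 + 871.644) / 142 ≈ 10268 mm.
Then N = f²/(c·h) = 18² / (0.005 × 10268) = 324 / 51.340 ≈ 6.31.

f/6.31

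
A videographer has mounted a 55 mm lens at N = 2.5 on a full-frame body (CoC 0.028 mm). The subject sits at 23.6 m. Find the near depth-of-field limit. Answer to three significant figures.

15.3 m

Hyperfocal distance H = f²/(N·c) + f = 55²/(2.5 × 0.028) + 55 = 3025/0.07 + 55 ≈ 43269.3 mm ≈ 43.27 m.
Near limit Dn = s·(H − f)/(H + s − 2f) = 23600 × (43269.3 − 55) / (43269.3 + 23600 − 2 × 55) = 23600 × 43214.3 / 66759.3 ≈ 15277 mm ≈ 15.3 m.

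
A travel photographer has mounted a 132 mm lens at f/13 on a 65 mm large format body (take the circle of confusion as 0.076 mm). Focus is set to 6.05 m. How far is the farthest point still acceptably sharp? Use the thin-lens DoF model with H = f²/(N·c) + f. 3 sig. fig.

Hyperfocal distance H = f²/(N·c) + f = 132²/(13 × 0.076) + 132 = 17424/0.988 + 132 ≈ 17767.6 mm ≈ 17.77 m.
Far limit Df = s·(H − f)/(H − s) = 6050 × (17767.6 − 132) / (17767.6 − 6050) = 6050 × 17635.6 / 11717.6 ≈ 9105.6 mm ≈ 9.11 m.

9.11 m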